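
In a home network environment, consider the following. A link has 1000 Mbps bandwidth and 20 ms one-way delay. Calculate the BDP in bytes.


Given: bandwidth = 1000 Mbps, delay = 20 ms
BDP in bits = 1000 * 10^6 * 20 / 1000
BDP in bits = 20000000
BDP in bytes = 20000000 / 8 = 2500000

2500000


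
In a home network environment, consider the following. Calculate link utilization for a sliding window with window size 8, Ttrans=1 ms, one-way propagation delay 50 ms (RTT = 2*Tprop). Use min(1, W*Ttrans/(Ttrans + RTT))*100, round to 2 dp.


Given: W = 8, Ttrans = 1 ms, RTT = 100 ms (= 2 * Tprop, Tprop = 50 ms)
Cycle time = Ttrans + RTT = 1 + 100 = 101 ms (first packet sent until its ACK returns)
W * Ttrans = 8 * 1 = 8 ms of sending per cycle
W * Ttrans / (Ttrans + RTT) = 8 / 101 = 0.079208
U = min(1, 0.079208) = 0.079208
U% = 7.92%

7.92


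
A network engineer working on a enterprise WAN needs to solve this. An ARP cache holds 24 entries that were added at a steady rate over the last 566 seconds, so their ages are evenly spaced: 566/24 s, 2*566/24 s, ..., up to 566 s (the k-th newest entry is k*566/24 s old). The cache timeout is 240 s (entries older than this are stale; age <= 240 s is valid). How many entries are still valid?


Ages are k * 566/24 s for k = 1..24 (spacing = 23.5833 s).
Entry k is valid iff k * 566/24 <= 240 iff k <= 24 * 240 / 566 = 10.1767
n_valid = floor(10.1767) = 10
(n_stale = 24 - 10 = 14)

10


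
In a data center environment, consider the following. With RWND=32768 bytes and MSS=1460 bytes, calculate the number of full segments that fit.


Given: RWND = 32768 bytes, MSS = 1460 bytes
Full segments = floor(RWND / MSS)
Full segments = floor(32768 / 1460)
Full segments = floor(22.4438) = 22

22


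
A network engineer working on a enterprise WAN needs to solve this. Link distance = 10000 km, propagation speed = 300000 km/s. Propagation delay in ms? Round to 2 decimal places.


Given: distance = 10000 km, speed = 300000 km/s
Delay = distance / speed = 10000 / 300000 seconds
Delay in ms = 10000 * 1000 / 300000
Delay = 33.3333 ms
Rounded to 2 dp = 33.33 ms

33.33


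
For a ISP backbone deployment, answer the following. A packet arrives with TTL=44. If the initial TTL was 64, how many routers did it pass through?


Given: initial TTL = 64, received TTL = 44
Hops = initial TTL - received TTL
Hops = 64 - 44 = 20

20


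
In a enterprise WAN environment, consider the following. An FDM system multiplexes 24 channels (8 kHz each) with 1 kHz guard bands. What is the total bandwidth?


Given: 24 channels, 8 kHz each, guard = 1 kHz
Channel bandwidth = 24 * 8 = 192 kHz
Guard bands = 23 gaps * 1 kHz = 23 kHz
Total = 192 + 23 = 215 kHz

215


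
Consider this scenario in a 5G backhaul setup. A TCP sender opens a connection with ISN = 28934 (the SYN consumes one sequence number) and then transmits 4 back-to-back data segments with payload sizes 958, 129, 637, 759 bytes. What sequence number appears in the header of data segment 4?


The SYN occupies sequence number ISN = 28934, so the first data byte is ISN + 1 = 28935.
SEQ of data segment i = (ISN + 1) + sum of payload sizes of segments 1..i-1.
Segment 1: SEQ = 28935, payload = 958 bytes
Segment 2: SEQ = 29893, payload = 129 bytes
Segment 3: SEQ = 30022, payload = 637 bytes
Segment 4: SEQ = 30659, payload = 759 bytes
SEQ of segment 4 = 28935 + 958 + 129 + 637 = 30659

30659


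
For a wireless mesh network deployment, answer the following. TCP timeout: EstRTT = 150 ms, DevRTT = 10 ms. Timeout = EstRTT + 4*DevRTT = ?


Given: EstRTT = 150 ms, DevRTT = 10 ms
Timeout = EstRTT + 4 * DevRTT
4 * DevRTT = 4 * 10 = 40
Timeout = 150 + 40 = 190 ms

190


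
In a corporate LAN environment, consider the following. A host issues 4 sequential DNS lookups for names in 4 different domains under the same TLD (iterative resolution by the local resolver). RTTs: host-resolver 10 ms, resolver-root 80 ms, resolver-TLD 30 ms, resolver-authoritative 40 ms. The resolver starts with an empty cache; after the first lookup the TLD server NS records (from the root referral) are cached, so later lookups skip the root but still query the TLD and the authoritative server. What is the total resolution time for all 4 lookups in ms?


Lookup 1 (cold cache): local + root + TLD + auth = 10 + 80 + 30 + 40 = 160 ms
Lookups 2..4 (TLD NS cached -> skip root; new domain -> still ask TLD and auth): local + TLD + auth = 10 + 30 + 40 = 80 ms each
Remaining 3 lookups: 3 * 80 = 240 ms
Total = 160 + 240 = 400 ms

400


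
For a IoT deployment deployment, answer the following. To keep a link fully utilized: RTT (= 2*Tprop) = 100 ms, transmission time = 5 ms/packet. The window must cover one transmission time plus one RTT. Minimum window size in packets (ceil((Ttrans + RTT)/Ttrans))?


Given: Ttrans = 5 ms, RTT = 100 ms (= 2 * Tprop, Tprop = 50 ms)
Time until first ACK returns = Ttrans + RTT = 5 + 100 = 105 ms
Need W * Ttrans >= Ttrans + RTT  ->  W >= (Ttrans + RTT) / Ttrans
(Ttrans + RTT) / Ttrans = 105 / 5 = 21
W_min = ceil(21) = 21

21


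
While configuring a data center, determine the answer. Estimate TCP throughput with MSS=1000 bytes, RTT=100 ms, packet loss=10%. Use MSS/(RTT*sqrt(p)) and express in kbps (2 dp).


Given: MSS = 1000 bytes, RTT = 100 ms, loss = 10%
RTT in seconds = 100 / 1000 = 0.1
Loss rate = 10% = 0.1
sqrt(loss) = sqrt(0.1) = 0.316227766017
Throughput (bytes/s) = 1000 / (0.1 * 0.316227766017) = 31622.7766
Throughput (kbps) = 31622.7766 * 8 / 1000 = 252.982213 -> 252.98 kbps (2 dp)

252.98


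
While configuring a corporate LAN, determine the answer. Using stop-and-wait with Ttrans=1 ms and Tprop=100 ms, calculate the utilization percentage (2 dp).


Given: Ttrans = 1 ms, Tprop = 100 ms
RTT = 2 * Tprop = 2 * 100 = 200 ms
U = Ttrans / (Ttrans + RTT)
U = 1 / (1 + 200)
U = 1 / 201 = 0.004975
U% = 0.50%

0.50


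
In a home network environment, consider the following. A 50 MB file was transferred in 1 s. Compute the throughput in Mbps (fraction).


Given: file = 50 MB, time = 1 s
File in Mb = 50 * 8 = 400 Mb
Throughput = 400 / 1 Mbps
Throughput = 400 Mbps

400


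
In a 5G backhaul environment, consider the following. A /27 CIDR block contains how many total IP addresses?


Given: CIDR prefix /27
Host bits = 32 - 27 = 5
Total addresses = 2^5 = 32

32


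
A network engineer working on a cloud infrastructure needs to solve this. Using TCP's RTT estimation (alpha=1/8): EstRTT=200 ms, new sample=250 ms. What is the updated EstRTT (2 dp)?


Given: EstRTT = 200 ms, SampleRTT = 250 ms, alpha = 1/8
New EstRTT = (1 - alpha) * EstRTT + alpha * SampleRTT
(7/8) * 200 = 175
(1/8) * 250 = 31.25
New EstRTT = 175 + 31.25 = 206.25 ms -> 206.25 ms (2 dp)

206.25


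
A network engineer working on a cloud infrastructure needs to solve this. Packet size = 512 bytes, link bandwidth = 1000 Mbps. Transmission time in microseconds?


Given: packet = 512 bytes, bandwidth = 1000 Mbps
Packet in bits = 512 * 8 = 4096 bits
Bandwidth = 1000 * 10^6 = 1000000000 bps
Time = 4096 / 1000000000 seconds
Time in us = 4096 * 10^6 / 1000000000 = 4.096

4.096


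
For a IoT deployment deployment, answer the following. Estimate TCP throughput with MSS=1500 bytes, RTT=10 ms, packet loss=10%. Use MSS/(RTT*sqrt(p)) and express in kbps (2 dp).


Given: MSS = 1500 bytes, RTT = 10 ms, loss = 10%
RTT in seconds = 10 / 1000 = 0.01
Loss rate = 10% = 0.1
sqrt(loss) = sqrt(0.1) = 0.316227766017
Throughput (bytes/s) = 1500 / (0.01 * 0.316227766017) = 474341.6490
Throughput (kbps) = 474341.6490 * 8 / 1000 = 3794.733192 -> 3794.73 kbps (2 dp)

3794.73


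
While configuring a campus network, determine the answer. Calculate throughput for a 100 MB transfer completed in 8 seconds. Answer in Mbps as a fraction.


Given: file = 100 MB, time = 8 s
File in Mb = 100 * 8 = 800 Mb
Throughput = 800 / 8 Mbps
Throughput = 100 Mbps

100


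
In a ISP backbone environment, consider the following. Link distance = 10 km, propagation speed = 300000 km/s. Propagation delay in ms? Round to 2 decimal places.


Given: distance = 10 km, speed = 300000 km/s
Delay = distance / speed = 10 / 300000 seconds
Delay in ms = 10 * 1000 / 300000
Delay = 0.0333 ms
Rounded to 2 dp = 0.03 ms

0.03


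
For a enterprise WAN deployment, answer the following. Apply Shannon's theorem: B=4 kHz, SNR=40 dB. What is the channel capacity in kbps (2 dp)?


Given: B = 4 kHz, SNR = 40 dB
SNR linear = 10^(40/10) = 10000
1 + SNR = 10001
log2(10001) = 13.2878566418
C = 4 * 1000 * 13.2878566418 = 53151.4266 bps
C = 53.151427 kbps -> 53.15 kbps (2 dp)

53.15


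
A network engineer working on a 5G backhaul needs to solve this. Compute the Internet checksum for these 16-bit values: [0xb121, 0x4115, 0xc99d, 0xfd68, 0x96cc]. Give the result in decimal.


Given words: [0xb121, 0x4115, 0xc99d, 0xfd68, 0x96cc]
Step 1: Sum all words
Raw sum = 45345 + 16661 + 51613 + 64872 + 38604 = 217095
Step 2: Fold carry: (20487 + 3) = 20490
One's complement = ~20490 & 0xFFFF = 45045

45045


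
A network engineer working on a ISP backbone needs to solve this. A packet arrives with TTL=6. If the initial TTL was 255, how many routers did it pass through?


Given: initial TTL = 255, received TTL = 6
Hops = initial TTL - received TTL
Hops = 255 - 6 = 249

249


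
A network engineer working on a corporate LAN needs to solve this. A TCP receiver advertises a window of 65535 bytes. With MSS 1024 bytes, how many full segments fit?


Given: RWND = 65535 bytes, MSS = 1024 bytes
Full segments = floor(RWND / MSS)
Full segments = floor(65535 / 1024)
Full segments = floor(63.999) = 63

63


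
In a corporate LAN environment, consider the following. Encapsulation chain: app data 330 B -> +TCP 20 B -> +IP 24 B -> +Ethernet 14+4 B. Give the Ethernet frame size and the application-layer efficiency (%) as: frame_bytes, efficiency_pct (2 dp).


TCP segment = 330 + 20 = 350 B
IP packet = 350 + 24 = 374 B
Ethernet frame = 374 + 14 + 4 = 392 B
Efficiency = app / frame = 330 / 392 = 0.841837 = 84.1837% -> 84.18% (2 dp)

392, 84.18


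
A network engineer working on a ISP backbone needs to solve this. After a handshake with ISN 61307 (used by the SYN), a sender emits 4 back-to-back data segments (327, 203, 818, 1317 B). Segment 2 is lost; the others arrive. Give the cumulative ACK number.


SYN uses sequence number 61307; first data byte = ISN + 1 = 61308.
Segment 1: SEQ = 61308, len = 327 B, covers [61308, 61634]
Segment 2: SEQ = 61635, len = 203 B, covers [61635, 61837] [LOST]
Segment 3: SEQ = 61838, len = 818 B, covers [61838, 62655]
Segment 4: SEQ = 62656, len = 1317 B, covers [62656, 63972]
In-order data received: bytes [61308, 61634] (segments 1..1).
Segment 2 missing -> gap begins at byte 61635; later segments buffered out of order.
Cumulative ACK = next expected in-order byte = 61308 + 327 = 61635

61635


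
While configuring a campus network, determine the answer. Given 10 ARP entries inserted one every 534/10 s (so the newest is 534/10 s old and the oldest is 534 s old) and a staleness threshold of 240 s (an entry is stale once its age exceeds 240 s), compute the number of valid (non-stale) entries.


Ages are k * 534/10 s for k = 1..10 (spacing = 53.4000 s).
Entry k is valid iff k * 534/10 <= 240 iff k <= 10 * 240 / 534 = 4.4944
n_valid = floor(4.4944) = 4
(n_stale = 10 - 4 = 6)

4


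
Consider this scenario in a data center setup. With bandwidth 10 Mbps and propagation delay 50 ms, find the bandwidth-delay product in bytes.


Given: bandwidth = 10 Mbps, delay = 50 ms
BDP in bits = 10 * 10^6 * 50 / 1000
BDP in bits = 500000
BDP in bytes = 500000 / 8 = 62500

62500


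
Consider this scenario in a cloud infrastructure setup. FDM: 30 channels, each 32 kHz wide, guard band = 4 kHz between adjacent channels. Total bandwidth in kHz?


Given: 30 channels, 32 kHz each, guard = 4 kHz
Channel bandwidth = 30 * 32 = 960 kHz
Guard bands = 29 gaps * 4 kHz = 116 kHz
Total = 960 + 116 = 1076 kHz

1076


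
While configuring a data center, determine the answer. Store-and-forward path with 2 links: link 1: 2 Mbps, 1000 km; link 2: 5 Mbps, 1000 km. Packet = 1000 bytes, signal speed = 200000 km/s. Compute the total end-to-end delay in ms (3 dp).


Packet = 1000 bytes = 8000 bits. Store-and-forward: sum (t_trans + t_prop) per link.
Link 1: t_trans = 8000/(2*10^6) s = 4.0000 ms; t_prop = 1000/200000 s = 5.0000 ms; subtotal = 9.0000 ms
Link 2: t_trans = 8000/(5*10^6) s = 1.6000 ms; t_prop = 1000/200000 s = 5.0000 ms; subtotal = 6.6000 ms
End-to-end = 9.0000 + 6.6000 = 15.6000 ms -> 15.600 ms (3 dp)

15.600


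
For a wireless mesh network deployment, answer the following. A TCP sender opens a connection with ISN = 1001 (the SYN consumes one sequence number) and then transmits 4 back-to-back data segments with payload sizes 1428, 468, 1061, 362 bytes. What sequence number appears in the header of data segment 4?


The SYN occupies sequence number ISN = 1001, so the first data byte is ISN + 1 = 1002.
SEQ of data segment i = (ISN + 1) + sum of payload sizes of segments 1..i-1.
Segment 1: SEQ = 1002, payload = 1428 bytes
Segment 2: SEQ = 2430, payload = 468 bytes
Segment 3: SEQ = 2898, payload = 1061 bytes
Segment 4: SEQ = 3959, payload = 362 bytes
SEQ of segment 4 = 1002 + 1428 + 468 + 1061 = 3959

3959


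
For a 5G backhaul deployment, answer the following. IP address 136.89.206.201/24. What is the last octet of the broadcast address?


Given: IP = 136.89.206.201, prefix = /24
Host bits = 32 - 24 = 8
Network last octet = 201 AND mask = 0
Host part size = 2^8 - 1 = 255
Broadcast last octet = 0 OR 255 = 255

255


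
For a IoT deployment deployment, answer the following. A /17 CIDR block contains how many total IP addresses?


Given: CIDR prefix /17
Host bits = 32 - 17 = 15
Total addresses = 2^15 = 32768

32768


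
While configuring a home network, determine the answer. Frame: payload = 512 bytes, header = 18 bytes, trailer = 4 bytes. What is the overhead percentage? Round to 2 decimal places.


Given: payload = 512 B, header = 18 B, trailer = 4 B
Overhead bytes = header + trailer = 18 + 4 = 22
Total frame = payload + overhead = 512 + 22 = 534
Overhead % = 22 / 534 * 100 = 4.1199% -> 4.12% (2 dp)

4.12


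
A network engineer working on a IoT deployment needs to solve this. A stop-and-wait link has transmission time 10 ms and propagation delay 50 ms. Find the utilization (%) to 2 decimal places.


Given: Ttrans = 10 ms, Tprop = 50 ms
RTT = 2 * Tprop = 2 * 50 = 100 ms
U = Ttrans / (Ttrans + RTT)
U = 10 / (10 + 100)
U = 10 / 110 = 0.090909
U% = 9.09%

9.09


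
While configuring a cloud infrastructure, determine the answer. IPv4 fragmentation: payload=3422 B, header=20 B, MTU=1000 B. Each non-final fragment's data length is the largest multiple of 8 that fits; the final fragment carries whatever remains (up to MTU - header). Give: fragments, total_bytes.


Max data per non-final fragment = floor((MTU - header)/8)*8 = floor((1000 - 20)/8)*8 = floor(980/8)*8 = 976 B
Final fragment needs no 8-byte alignment: it can carry up to MTU - header = 980 B
Non-final fragments needed = ceil((payload - 980) / 976) = ceil(2442/976) = ceil(2.5020) = 3
Number of fragments = 3 + 1 = 4
Fragment sizes (data): 3 * 976 B + 494 B (last, 494 <= 980 OK)
Total bytes sent = payload + n_frags * header = 3422 + 4*20 = 3422 + 80 = 3502 B

4, 3502


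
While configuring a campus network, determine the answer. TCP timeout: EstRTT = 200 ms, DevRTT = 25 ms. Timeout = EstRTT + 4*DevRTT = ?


Given: EstRTT = 200 ms, DevRTT = 25 ms
Timeout = EstRTT + 4 * DevRTT
4 * DevRTT = 4 * 25 = 100
Timeout = 200 + 100 = 300 ms

300


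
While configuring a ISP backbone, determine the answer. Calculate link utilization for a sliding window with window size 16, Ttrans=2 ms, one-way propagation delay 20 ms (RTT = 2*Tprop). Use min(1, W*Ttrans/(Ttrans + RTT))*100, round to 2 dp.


Given: W = 16, Ttrans = 2 ms, RTT = 40 ms (= 2 * Tprop, Tprop = 20 ms)
Cycle time = Ttrans + RTT = 2 + 40 = 42 ms (first packet sent until its ACK returns)
W * Ttrans = 16 * 2 = 32 ms of sending per cycle
W * Ttrans / (Ttrans + RTT) = 32 / 42 = 0.761905
U = min(1, 0.761905) = 0.761905
U% = 76.19%

76.19


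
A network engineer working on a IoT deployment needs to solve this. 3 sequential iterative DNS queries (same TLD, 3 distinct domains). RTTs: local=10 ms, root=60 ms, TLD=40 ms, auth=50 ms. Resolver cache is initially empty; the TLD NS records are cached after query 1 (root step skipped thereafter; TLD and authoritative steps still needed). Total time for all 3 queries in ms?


Lookup 1 (cold cache): local + root + TLD + auth = 10 + 60 + 40 + 50 = 160 ms
Lookups 2..3 (TLD NS cached -> skip root; new domain -> still ask TLD and auth): local + TLD + auth = 10 + 40 + 50 = 100 ms each
Remaining 2 lookups: 2 * 100 = 200 ms
Total = 160 + 200 = 360 ms

360


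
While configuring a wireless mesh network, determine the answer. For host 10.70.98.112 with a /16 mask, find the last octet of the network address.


Given: IP = 10.70.98.112, prefix = /16
Subnet mask = 255.255.0.0
Last octet of IP: 112
Last octet of mask: 0
Network last octet = 112 AND 0 = 0

0


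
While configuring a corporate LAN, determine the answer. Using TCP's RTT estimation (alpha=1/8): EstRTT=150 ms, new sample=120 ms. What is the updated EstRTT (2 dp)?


Given: EstRTT = 150 ms, SampleRTT = 120 ms, alpha = 1/8
New EstRTT = (1 - alpha) * EstRTT + alpha * SampleRTT
(7/8) * 150 = 131.25
(1/8) * 120 = 15
New EstRTT = 131.25 + 15 = 146.25 ms -> 146.25 ms (2 dp)

146.25


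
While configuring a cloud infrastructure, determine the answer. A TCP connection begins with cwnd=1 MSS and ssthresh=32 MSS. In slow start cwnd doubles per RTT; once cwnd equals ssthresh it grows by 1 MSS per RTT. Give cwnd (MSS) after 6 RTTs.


RTT 0: cwnd = 1 MSS (initial)
RTT 1: cwnd = 2 MSS (slow start, doubled)
RTT 2: cwnd = 4 MSS (slow start, doubled)
RTT 3: cwnd = 8 MSS (slow start, doubled)
RTT 4: cwnd = 16 MSS (slow start, doubled)
RTT 5: cwnd = 32 MSS (slow start, doubled)
RTT 6: cwnd = 33 MSS (congestion avoidance, +1)

33


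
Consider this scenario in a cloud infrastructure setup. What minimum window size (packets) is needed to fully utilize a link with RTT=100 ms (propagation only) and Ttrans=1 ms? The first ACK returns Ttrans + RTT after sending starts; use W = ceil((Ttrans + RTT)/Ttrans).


Given: Ttrans = 1 ms, RTT = 100 ms (= 2 * Tprop, Tprop = 50 ms)
Time until first ACK returns = Ttrans + RTT = 1 + 100 = 101 ms
Need W * Ttrans >= Ttrans + RTT  ->  W >= (Ttrans + RTT) / Ttrans
(Ttrans + RTT) / Ttrans = 101 / 1 = 101
W_min = ceil(101) = 101

101


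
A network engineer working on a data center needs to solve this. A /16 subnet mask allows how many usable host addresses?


Given: subnet mask /16
Host bits = 32 - 16 = 16
Total addresses = 2^16 = 65536
Usable hosts = 65536 - 2 (network + broadcast) = 65534

65534


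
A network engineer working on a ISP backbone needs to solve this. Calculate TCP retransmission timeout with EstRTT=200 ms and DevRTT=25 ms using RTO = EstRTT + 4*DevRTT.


Given: EstRTT = 200 ms, DevRTT = 25 ms
Timeout = EstRTT + 4 * DevRTT
4 * DevRTT = 4 * 25 = 100
Timeout = 200 + 100 = 300 ms

300


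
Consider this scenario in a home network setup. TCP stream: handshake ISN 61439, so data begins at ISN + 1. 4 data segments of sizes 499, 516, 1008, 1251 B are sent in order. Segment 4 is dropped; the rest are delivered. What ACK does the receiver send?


SYN uses sequence number 61439; first data byte = ISN + 1 = 61440.
Segment 1: SEQ = 61440, len = 499 B, covers [61440, 61938]
Segment 2: SEQ = 61939, len = 516 B, covers [61939, 62454]
Segment 3: SEQ = 62455, len = 1008 B, covers [62455, 63462]
Segment 4: SEQ = 63463, len = 1251 B, covers [63463, 64713] [LOST]
In-order data received: bytes [61440, 63462] (segments 1..3).
Segment 4 missing -> gap begins at byte 63463.
Cumulative ACK = next expected in-order byte = 61440 + 499 + 516 + 1008 = 63463

63463


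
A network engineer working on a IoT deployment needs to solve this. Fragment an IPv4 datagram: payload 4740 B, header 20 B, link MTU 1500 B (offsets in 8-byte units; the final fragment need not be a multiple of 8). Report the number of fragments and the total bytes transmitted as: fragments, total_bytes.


Max data per non-final fragment = floor((MTU - header)/8)*8 = floor((1500 - 20)/8)*8 = floor(1480/8)*8 = 1480 B
Final fragment needs no 8-byte alignment: it can carry up to MTU - header = 1480 B
Non-final fragments needed = ceil((payload - 1480) / 1480) = ceil(3260/1480) = ceil(2.2027) = 3
Number of fragments = 3 + 1 = 4
Fragment sizes (data): 3 * 1480 B + 300 B (last, 300 <= 1480 OK)
Total bytes sent = payload + n_frags * header = 4740 + 4*20 = 4740 + 80 = 4820 B

4, 4820


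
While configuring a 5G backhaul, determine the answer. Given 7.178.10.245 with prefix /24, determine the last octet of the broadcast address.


Given: IP = 7.178.10.245, prefix = /24
Host bits = 32 - 24 = 8
Network last octet = 245 AND mask = 0
Host part size = 2^8 - 1 = 255
Broadcast last octet = 0 OR 255 = 255

255


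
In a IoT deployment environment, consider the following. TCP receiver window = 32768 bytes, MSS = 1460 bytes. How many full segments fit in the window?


Given: RWND = 32768 bytes, MSS = 1460 bytes
Full segments = floor(RWND / MSS)
Full segments = floor(32768 / 1460)
Full segments = floor(22.4438) = 22

22


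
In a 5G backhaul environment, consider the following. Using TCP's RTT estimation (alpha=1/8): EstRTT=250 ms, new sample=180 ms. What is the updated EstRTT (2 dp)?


Given: EstRTT = 250 ms, SampleRTT = 180 ms, alpha = 1/8
New EstRTT = (1 - alpha) * EstRTT + alpha * SampleRTT
(7/8) * 250 = 218.75
(1/8) * 180 = 22.5
New EstRTT = 218.75 + 22.5 = 241.25 ms -> 241.25 ms (2 dp)

241.25


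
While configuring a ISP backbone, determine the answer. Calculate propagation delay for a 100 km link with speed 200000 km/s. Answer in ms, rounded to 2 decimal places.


Given: distance = 100 km, speed = 200000 km/s
Delay = distance / speed = 100 / 200000 seconds
Delay in ms = 100 * 1000 / 200000
Delay = 0.5000 ms
Rounded to 2 dp = 0.50 ms

0.50


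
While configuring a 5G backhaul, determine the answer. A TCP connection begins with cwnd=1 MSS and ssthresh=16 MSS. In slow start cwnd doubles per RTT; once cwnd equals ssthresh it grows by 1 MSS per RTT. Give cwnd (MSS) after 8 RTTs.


RTT 0: cwnd = 1 MSS (initial)
RTT 1: cwnd = 2 MSS (slow start, doubled)
RTT 2: cwnd = 4 MSS (slow start, doubled)
RTT 3: cwnd = 8 MSS (slow start, doubled)
RTT 4: cwnd = 16 MSS (slow start, doubled)
RTT 5: cwnd = 17 MSS (congestion avoidance, +1)
RTT 6: cwnd = 18 MSS (congestion avoidance, +1)
RTT 7: cwnd = 19 MSS (congestion avoidance, +1)
RTT 8: cwnd = 20 MSS (congestion avoidance, +1)

20


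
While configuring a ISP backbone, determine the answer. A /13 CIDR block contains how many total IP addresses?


Given: CIDR prefix /13
Host bits = 32 - 13 = 19
Total addresses = 2^19 = 524288

524288


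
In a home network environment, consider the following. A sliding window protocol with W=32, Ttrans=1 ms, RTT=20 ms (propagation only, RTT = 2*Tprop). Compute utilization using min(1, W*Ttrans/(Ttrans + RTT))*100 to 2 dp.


Given: W = 32, Ttrans = 1 ms, RTT = 20 ms (= 2 * Tprop, Tprop = 10 ms)
Cycle time = Ttrans + RTT = 1 + 20 = 21 ms (first packet sent until its ACK returns)
W * Ttrans = 32 * 1 = 32 ms of sending per cycle
W * Ttrans / (Ttrans + RTT) = 32 / 21 = 1.523810
U = min(1, 1.523810) = 1.000000
U% = 100.00%

100.00


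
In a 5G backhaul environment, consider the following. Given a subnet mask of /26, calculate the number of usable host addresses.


Given: subnet mask /26
Host bits = 32 - 26 = 6
Total addresses = 2^6 = 64
Usable hosts = 64 - 2 (network + broadcast) = 62

62


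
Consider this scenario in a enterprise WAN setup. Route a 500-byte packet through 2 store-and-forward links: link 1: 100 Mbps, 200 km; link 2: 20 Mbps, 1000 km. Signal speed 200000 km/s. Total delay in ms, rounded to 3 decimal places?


Packet = 500 bytes = 4000 bits. Store-and-forward: sum (t_trans + t_prop) per link.
Link 1: t_trans = 4000/(100*10^6) s = 0.0400 ms; t_prop = 200/200000 s = 1.0000 ms; subtotal = 1.0400 ms
Link 2: t_trans = 4000/(20*10^6) s = 0.2000 ms; t_prop = 1000/200000 s = 5.0000 ms; subtotal = 5.2000 ms
End-to-end = 1.0400 + 5.2000 = 6.2400 ms -> 6.240 ms (3 dp)

6.240


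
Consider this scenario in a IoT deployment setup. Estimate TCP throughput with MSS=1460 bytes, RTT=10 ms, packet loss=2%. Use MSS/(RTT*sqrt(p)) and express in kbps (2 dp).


Given: MSS = 1460 bytes, RTT = 10 ms, loss = 2%
RTT in seconds = 10 / 1000 = 0.01
Loss rate = 2% = 0.02
sqrt(loss) = sqrt(0.02) = 0.141421356237
Throughput (bytes/s) = 1460 / (0.01 * 0.141421356237) = 1032375.9005
Throughput (kbps) = 1032375.9005 * 8 / 1000 = 8259.007204 -> 8259.01 kbps (2 dp)

8259.01


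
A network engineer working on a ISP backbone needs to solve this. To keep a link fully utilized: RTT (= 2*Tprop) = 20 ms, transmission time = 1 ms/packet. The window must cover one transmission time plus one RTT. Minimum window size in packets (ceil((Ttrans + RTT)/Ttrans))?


Given: Ttrans = 1 ms, RTT = 20 ms (= 2 * Tprop, Tprop = 10 ms)
Time until first ACK returns = Ttrans + RTT = 1 + 20 = 21 ms
Need W * Ttrans >= Ttrans + RTT  ->  W >= (Ttrans + RTT) / Ttrans
(Ttrans + RTT) / Ttrans = 21 / 1 = 21
W_min = ceil(21) = 21

21


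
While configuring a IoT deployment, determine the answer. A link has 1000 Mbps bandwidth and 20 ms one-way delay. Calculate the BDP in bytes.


Given: bandwidth = 1000 Mbps, delay = 20 ms
BDP in bits = 1000 * 10^6 * 20 / 1000
BDP in bits = 20000000
BDP in bytes = 20000000 / 8 = 2500000

2500000


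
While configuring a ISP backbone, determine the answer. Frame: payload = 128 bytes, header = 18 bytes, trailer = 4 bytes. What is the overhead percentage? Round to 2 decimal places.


Given: payload = 128 B, header = 18 B, trailer = 4 B
Overhead bytes = header + trailer = 18 + 4 = 22
Total frame = payload + overhead = 128 + 22 = 150
Overhead % = 22 / 150 * 100 = 14.6667% -> 14.67% (2 dp)

14.67


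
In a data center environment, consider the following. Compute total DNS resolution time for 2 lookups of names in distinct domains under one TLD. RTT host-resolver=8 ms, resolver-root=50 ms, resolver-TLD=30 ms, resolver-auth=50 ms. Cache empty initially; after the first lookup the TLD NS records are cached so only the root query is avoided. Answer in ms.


Lookup 1 (cold cache): local + root + TLD + auth = 8 + 50 + 30 + 50 = 138 ms
Lookups 2..2 (TLD NS cached -> skip root; new domain -> still ask TLD and auth): local + TLD + auth = 8 + 30 + 50 = 88 ms each
Remaining 1 lookups: 1 * 88 = 88 ms
Total = 138 + 88 = 226 ms

226


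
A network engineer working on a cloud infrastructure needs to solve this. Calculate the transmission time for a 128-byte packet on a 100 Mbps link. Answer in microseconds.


Given: packet = 128 bytes, bandwidth = 100 Mbps
Packet in bits = 128 * 8 = 1024 bits
Bandwidth = 100 * 10^6 = 100000000 bps
Time = 1024 / 100000000 seconds
Time in us = 1024 * 10^6 / 100000000 = 10.24

10.24


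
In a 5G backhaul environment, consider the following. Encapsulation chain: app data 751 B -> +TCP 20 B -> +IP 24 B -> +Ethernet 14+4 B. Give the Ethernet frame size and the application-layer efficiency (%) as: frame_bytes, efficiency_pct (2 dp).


TCP segment = 751 + 20 = 771 B
IP packet = 771 + 24 = 795 B
Ethernet frame = 795 + 14 + 4 = 813 B
Efficiency = app / frame = 751 / 813 = 0.923739 = 92.3739% -> 92.37% (2 dp)

813, 92.37


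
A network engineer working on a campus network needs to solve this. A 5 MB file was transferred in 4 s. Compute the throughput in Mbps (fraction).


Given: file = 5 MB, time = 4 s
File in Mb = 5 * 8 = 40 Mb
Throughput = 40 / 4 Mbps
Throughput = 10 Mbps

10


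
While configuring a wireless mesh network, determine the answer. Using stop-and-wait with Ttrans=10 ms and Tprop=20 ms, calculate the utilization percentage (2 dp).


Given: Ttrans = 10 ms, Tprop = 20 ms
RTT = 2 * Tprop = 2 * 20 = 40 ms
U = Ttrans / (Ttrans + RTT)
U = 10 / (10 + 40)
U = 10 / 50 = 0.2
U% = 20.00%

20.00


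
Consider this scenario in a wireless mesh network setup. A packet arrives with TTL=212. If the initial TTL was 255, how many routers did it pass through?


Given: initial TTL = 255, received TTL = 212
Hops = initial TTL - received TTL
Hops = 255 - 212 = 43

43


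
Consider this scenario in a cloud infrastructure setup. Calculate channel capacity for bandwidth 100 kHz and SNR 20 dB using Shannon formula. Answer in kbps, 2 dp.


Given: B = 100 kHz, SNR = 20 dB
SNR linear = 10^(20/10) = 100
1 + SNR = 101
log2(101) = 6.6582114828
C = 100 * 1000 * 6.6582114828 = 665821.1483 bps
C = 665.821148 kbps -> 665.82 kbps (2 dp)

665.82


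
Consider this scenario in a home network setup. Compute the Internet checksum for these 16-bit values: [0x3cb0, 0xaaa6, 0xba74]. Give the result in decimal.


Given words: [0x3cb0, 0xaaa6, 0xba74]
Step 1: Sum all words
Raw sum = 15536 + 43686 + 47732 = 106954
Step 2: Fold carry: (41418 + 1) = 41419
One's complement = ~41419 & 0xFFFF = 24116

24116


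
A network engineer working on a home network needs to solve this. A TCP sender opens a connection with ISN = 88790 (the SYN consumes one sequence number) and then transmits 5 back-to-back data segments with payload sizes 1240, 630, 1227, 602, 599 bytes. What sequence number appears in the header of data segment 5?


The SYN occupies sequence number ISN = 88790, so the first data byte is ISN + 1 = 88791.
SEQ of data segment i = (ISN + 1) + sum of payload sizes of segments 1..i-1.
Segment 1: SEQ = 88791, payload = 1240 bytes
Segment 2: SEQ = 90031, payload = 630 bytes
Segment 3: SEQ = 90661, payload = 1227 bytes
Segment 4: SEQ = 91888, payload = 602 bytes
Segment 5: SEQ = 92490, payload = 599 bytes
SEQ of segment 5 = 88791 + 1240 + 630 + 1227 + 602 = 92490

92490


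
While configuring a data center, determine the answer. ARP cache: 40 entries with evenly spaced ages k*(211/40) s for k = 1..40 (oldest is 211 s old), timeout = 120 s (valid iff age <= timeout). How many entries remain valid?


Ages are k * 211/40 s for k = 1..40 (spacing = 5.2750 s).
Entry k is valid iff k * 211/40 <= 120 iff k <= 40 * 120 / 211 = 22.7488
n_valid = floor(22.7488) = 22
(n_stale = 40 - 22 = 18)

22


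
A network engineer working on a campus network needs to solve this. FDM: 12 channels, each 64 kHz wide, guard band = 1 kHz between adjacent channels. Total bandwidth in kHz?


Given: 12 channels, 64 kHz each, guard = 1 kHz
Channel bandwidth = 12 * 64 = 768 kHz
Guard bands = 11 gaps * 1 kHz = 11 kHz
Total = 768 + 11 = 779 kHz

779


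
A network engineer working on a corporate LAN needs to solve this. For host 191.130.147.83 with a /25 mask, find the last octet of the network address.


Given: IP = 191.130.147.83, prefix = /25
Subnet mask = 255.255.255.128
Last octet of IP: 83
Last octet of mask: 128
Network last octet = 83 AND 128 = 0

0


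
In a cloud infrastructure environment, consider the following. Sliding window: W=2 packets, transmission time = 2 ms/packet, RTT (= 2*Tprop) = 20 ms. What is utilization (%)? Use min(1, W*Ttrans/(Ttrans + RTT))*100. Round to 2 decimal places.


Given: W = 2, Ttrans = 2 ms, RTT = 20 ms (= 2 * Tprop, Tprop = 10 ms)
Cycle time = Ttrans + RTT = 2 + 20 = 22 ms (first packet sent until its ACK returns)
W * Ttrans = 2 * 2 = 4 ms of sending per cycle
W * Ttrans / (Ttrans + RTT) = 4 / 22 = 0.181818
U = min(1, 0.181818) = 0.181818
U% = 18.18%

18.18


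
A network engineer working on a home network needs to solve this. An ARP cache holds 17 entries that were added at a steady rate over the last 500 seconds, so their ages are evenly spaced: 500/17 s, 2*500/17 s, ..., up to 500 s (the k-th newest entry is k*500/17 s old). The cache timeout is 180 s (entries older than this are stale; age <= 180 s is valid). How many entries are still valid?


Ages are k * 500/17 s for k = 1..17 (spacing = 29.4118 s).
Entry k is valid iff k * 500/17 <= 180 iff k <= 17 * 180 / 500 = 6.1200
n_valid = floor(6.1200) = 6
(n_stale = 17 - 6 = 11)

6


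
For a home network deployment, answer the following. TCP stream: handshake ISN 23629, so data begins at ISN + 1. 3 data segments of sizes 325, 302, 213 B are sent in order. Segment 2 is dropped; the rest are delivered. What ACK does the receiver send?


SYN uses sequence number 23629; first data byte = ISN + 1 = 23630.
Segment 1: SEQ = 23630, len = 325 B, covers [23630, 23954]
Segment 2: SEQ = 23955, len = 302 B, covers [23955, 24256] [LOST]
Segment 3: SEQ = 24257, len = 213 B, covers [24257, 24469]
In-order data received: bytes [23630, 23954] (segments 1..1).
Segment 2 missing -> gap begins at byte 23955; later segments buffered out of order.
Cumulative ACK = next expected in-order byte = 23630 + 325 = 23955

23955


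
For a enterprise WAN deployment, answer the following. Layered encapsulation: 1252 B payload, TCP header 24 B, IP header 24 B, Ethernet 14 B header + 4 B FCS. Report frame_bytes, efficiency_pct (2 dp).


TCP segment = 1252 + 24 = 1276 B
IP packet = 1276 + 24 = 1300 B
Ethernet frame = 1300 + 14 + 4 = 1318 B
Efficiency = app / frame = 1252 / 1318 = 0.949924 = 94.9924% -> 94.99% (2 dp)

1318, 94.99


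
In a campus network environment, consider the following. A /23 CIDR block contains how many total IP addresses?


Given: CIDR prefix /23
Host bits = 32 - 23 = 9
Total addresses = 2^9 = 512

512


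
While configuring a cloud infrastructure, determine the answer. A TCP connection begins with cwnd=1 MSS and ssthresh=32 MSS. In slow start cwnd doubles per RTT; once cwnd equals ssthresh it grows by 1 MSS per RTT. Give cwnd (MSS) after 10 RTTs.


RTT 0: cwnd = 1 MSS (initial)
RTT 1: cwnd = 2 MSS (slow start, doubled)
RTT 2: cwnd = 4 MSS (slow start, doubled)
RTT 3: cwnd = 8 MSS (slow start, doubled)
RTT 4: cwnd = 16 MSS (slow start, doubled)
RTT 5: cwnd = 32 MSS (slow start, doubled)
RTT 6: cwnd = 33 MSS (congestion avoidance, +1)
RTT 7: cwnd = 34 MSS (congestion avoidance, +1)
RTT 8: cwnd = 35 MSS (congestion avoidance, +1)
RTT 9: cwnd = 36 MSS (congestion avoidance, +1)
RTT 10: cwnd = 37 MSS (congestion avoidance, +1)

37


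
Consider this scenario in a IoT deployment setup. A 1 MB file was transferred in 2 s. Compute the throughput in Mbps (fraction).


Given: file = 1 MB, time = 2 s
File in Mb = 1 * 8 = 8 Mb
Throughput = 8 / 2 Mbps
Throughput = 4 Mbps

4


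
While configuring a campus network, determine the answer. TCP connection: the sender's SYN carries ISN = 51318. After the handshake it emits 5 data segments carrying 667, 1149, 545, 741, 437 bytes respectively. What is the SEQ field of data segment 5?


The SYN occupies sequence number ISN = 51318, so the first data byte is ISN + 1 = 51319.
SEQ of data segment i = (ISN + 1) + sum of payload sizes of segments 1..i-1.
Segment 1: SEQ = 51319, payload = 667 bytes
Segment 2: SEQ = 51986, payload = 1149 bytes
Segment 3: SEQ = 53135, payload = 545 bytes
Segment 4: SEQ = 53680, payload = 741 bytes
Segment 5: SEQ = 54421, payload = 437 bytes
SEQ of segment 5 = 51319 + 667 + 1149 + 545 + 741 = 54421

54421


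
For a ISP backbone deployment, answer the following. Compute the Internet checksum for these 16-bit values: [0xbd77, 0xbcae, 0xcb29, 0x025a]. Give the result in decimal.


Given words: [0xbd77, 0xbcae, 0xcb29, 0x025a]
Step 1: Sum all words
Raw sum = 48503 + 48302 + 52009 + 602 = 149416
Step 2: Fold carry: (18344 + 2) = 18346
One's complement = ~18346 & 0xFFFF = 47189

47189


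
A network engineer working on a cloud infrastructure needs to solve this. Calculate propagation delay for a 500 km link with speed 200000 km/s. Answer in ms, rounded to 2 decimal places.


Given: distance = 500 km, speed = 200000 km/s
Delay = distance / speed = 500 / 200000 seconds
Delay in ms = 500 * 1000 / 200000
Delay = 2.5000 ms
Rounded to 2 dp = 2.50 ms

2.50


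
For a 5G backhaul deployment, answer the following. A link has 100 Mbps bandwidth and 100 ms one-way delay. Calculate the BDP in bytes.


Given: bandwidth = 100 Mbps, delay = 100 ms
BDP in bits = 100 * 10^6 * 100 / 1000
BDP in bits = 10000000
BDP in bytes = 10000000 / 8 = 1250000

1250000


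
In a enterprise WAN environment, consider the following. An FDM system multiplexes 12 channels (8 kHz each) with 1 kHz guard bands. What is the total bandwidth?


Given: 12 channels, 8 kHz each, guard = 1 kHz
Channel bandwidth = 12 * 8 = 96 kHz
Guard bands = 11 gaps * 1 kHz = 11 kHz
Total = 96 + 11 = 107 kHz

107


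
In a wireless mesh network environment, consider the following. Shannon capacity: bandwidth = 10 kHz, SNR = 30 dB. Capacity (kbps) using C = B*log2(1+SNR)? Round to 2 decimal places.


Given: B = 10 kHz, SNR = 30 dB
SNR linear = 10^(30/10) = 1000
1 + SNR = 1001
log2(1001) = 9.9672262588
C = 10 * 1000 * 9.9672262588 = 99672.2626 bps
C = 99.672263 kbps -> 99.67 kbps (2 dp)

99.67


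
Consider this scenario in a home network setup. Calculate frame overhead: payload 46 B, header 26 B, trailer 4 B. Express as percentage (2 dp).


Given: payload = 46 B, header = 26 B, trailer = 4 B
Overhead bytes = header + trailer = 26 + 4 = 30
Total frame = payload + overhead = 46 + 30 = 76
Overhead % = 30 / 76 * 100 = 39.4737% -> 39.47% (2 dp)

39.47


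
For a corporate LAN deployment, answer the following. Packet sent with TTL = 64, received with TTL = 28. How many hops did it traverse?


Given: initial TTL = 64, received TTL = 28
Hops = initial TTL - received TTL
Hops = 64 - 28 = 36

36


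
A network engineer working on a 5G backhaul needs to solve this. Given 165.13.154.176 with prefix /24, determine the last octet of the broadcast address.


Given: IP = 165.13.154.176, prefix = /24
Host bits = 32 - 24 = 8
Network last octet = 176 AND mask = 0
Host part size = 2^8 - 1 = 255
Broadcast last octet = 0 OR 255 = 255

255


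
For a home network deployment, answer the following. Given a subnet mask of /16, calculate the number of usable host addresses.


Given: subnet mask /16
Host bits = 32 - 16 = 16
Total addresses = 2^16 = 65536
Usable hosts = 65536 - 2 (network + broadcast) = 65534

65534


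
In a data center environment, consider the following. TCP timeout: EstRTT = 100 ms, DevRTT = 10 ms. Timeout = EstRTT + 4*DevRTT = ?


Given: EstRTT = 100 ms, DevRTT = 10 ms
Timeout = EstRTT + 4 * DevRTT
4 * DevRTT = 4 * 10 = 40
Timeout = 100 + 40 = 140 ms

140


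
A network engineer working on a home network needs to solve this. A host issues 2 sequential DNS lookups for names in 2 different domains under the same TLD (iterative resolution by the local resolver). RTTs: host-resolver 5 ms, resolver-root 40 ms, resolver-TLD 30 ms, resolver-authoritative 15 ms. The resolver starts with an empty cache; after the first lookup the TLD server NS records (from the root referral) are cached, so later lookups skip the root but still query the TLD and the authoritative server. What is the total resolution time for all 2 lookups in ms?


Lookup 1 (cold cache): local + root + TLD + auth = 5 + 40 + 30 + 15 = 90 ms
Lookups 2..2 (TLD NS cached -> skip root; new domain -> still ask TLD and auth): local + TLD + auth = 5 + 30 + 15 = 50 ms each
Remaining 1 lookups: 1 * 50 = 50 ms
Total = 90 + 50 = 140 ms

140


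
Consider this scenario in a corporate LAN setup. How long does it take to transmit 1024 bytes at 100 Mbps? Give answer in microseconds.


Given: packet = 1024 bytes, bandwidth = 100 Mbps
Packet in bits = 1024 * 8 = 8192 bits
Bandwidth = 100 * 10^6 = 100000000 bps
Time = 8192 / 100000000 seconds
Time in us = 8192 * 10^6 / 100000000 = 81.92

81.92


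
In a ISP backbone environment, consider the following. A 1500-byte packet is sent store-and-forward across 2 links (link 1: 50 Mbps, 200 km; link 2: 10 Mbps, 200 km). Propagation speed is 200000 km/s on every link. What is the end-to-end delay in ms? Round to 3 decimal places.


Packet = 1500 bytes = 12000 bits. Store-and-forward: sum (t_trans + t_prop) per link.
Link 1: t_trans = 12000/(50*10^6) s = 0.2400 ms; t_prop = 200/200000 s = 1.0000 ms; subtotal = 1.2400 ms
Link 2: t_trans = 12000/(10*10^6) s = 1.2000 ms; t_prop = 200/200000 s = 1.0000 ms; subtotal = 2.2000 ms
End-to-end = 1.2400 + 2.2000 = 3.4400 ms -> 3.440 ms (3 dp)

3.440
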